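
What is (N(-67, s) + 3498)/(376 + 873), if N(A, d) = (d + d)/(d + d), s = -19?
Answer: 3499/1249 ≈ 2.8014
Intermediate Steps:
N(A, d) = 1 (N(A, d) = (2*d)/((2*d)) = (2*d)*(1/(2*d)) = 1)
(N(-67, s) + 3498)/(376 + 873) = (1 + 3498)/(376 + 873) = 3499/1249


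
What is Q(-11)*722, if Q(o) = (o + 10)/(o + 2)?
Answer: 722/9 ≈ 80.222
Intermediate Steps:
Q(o) = (10 + o)/(2 + o)
Q(-11)*722 = ((10 - 11)/(2 - 11))*722 = (-1/(-9))*722 = -1/9*(-1)*722 = (1/9)*722 = 722/9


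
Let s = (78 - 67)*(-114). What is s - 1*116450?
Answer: -117704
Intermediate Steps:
s = -1254 (s = 11*(-114) = -1254)
s - 1*116450 = -1254 - 1*116450 = -1254 - 116450 = -117704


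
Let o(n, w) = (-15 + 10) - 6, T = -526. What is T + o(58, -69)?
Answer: -537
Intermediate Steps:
o(n, w) = -11 (o(n, w) = -5 - 6 = -11)
T + o(58, -69) = -526 - 11 = -537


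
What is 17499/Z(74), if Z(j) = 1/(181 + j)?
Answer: 4462245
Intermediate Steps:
17499/Z(74) = 17499/(1/(181 + 74)) = 17499/(1/255) = 17499*255 = 4462245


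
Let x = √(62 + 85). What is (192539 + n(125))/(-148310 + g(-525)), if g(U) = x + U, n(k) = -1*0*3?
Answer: -28656542065/22151857078 - 1347773*√3/22151857078 ≈ -1.2937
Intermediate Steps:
x = 7*√3 (x = √147 = 7*√3 ≈ 12.124)
n(k) = 0 (n(k) = 0*3 = 0)
g(U) = U + 7*√3 (g(U) = 7*√3 + U = U + 7*√3)
(192539 + n(125))/(-148310 + g(-525)) = (192539 + 0)/(-148310 + (-525 + 7*√3)) = 192539/(-148835 + 7*√3)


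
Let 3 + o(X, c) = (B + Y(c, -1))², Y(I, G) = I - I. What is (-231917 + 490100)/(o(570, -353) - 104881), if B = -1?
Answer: -86061/34961 ≈ -2.4616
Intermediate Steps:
Y(I, G) = 0
o(X, c) = -2 (o(X, c) = -3 + (-1 + 0)² = -3 + (-1)² = -3 + 1 = -2)
(-231917 + 490100)/(o(570, -353) - 104881) = (-231917 + 490100)/(-2 - 104881) = 258183/(-104883) = 258183*(-1/104883) = -86061/34961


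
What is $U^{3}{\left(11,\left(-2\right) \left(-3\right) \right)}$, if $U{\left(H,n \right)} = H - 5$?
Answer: $216$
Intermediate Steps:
$U{\left(H,n \right)} = -5 + H$
$U^{3}{\left(11,\left(-2\right) \left(-3\right) \right)} = \left(-5 + 11\right)^{3} = 6^{3} = 216$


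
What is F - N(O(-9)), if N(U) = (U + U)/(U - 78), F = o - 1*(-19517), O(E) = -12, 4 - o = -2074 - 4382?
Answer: 389651/15 ≈ 25977.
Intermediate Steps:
o = 6460 (o = 4 - (-2074 - 4382) = 4 - 1*(-6456) = 4 + 6456 = 6460)
F = 25977 (F = 6460 - 1*(-19517) = 6460 + 19517 = 25977)
N(U) = 2*U/(-78 + U) (N(U) = (2*U)/(-78 + U) = 2*U/(-78 + U))
F - N(O(-9)) = 25977 - 2*(-12)/(-78 - 12) = 25977 - 2*(-12)/(-90) = 25977 - 2*(-12)*(-1)/90 = 25977 - 1*4/15 = 25977 - 4/15 = 389651/15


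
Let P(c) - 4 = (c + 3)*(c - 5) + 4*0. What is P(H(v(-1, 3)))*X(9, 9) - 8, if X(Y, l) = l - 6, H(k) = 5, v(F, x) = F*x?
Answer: 4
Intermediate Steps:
X(Y, l) = -6 + l
P(c) = 4 + (-5 + c)*(3 + c) (P(c) = 4 + ((c + 3)*(c - 5) + 4*0) = 4 + ((3 + c)*(-5 + c) + 0) = 4 + ((-5 + c)*(3 + c) + 0) = 4 + (-5 + c)*(3 + c))
P(H(v(-1, 3)))*X(9, 9) - 8 = (-11 + 5² - 2*5)*(-6 + 9) - 8 = (-11 + 25 - 10)*3 - 8 = 4*3 - 8 = 12 - 8 = 4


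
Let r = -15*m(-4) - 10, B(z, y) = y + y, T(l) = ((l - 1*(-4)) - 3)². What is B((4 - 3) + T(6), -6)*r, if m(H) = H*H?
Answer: 3000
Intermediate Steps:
m(H) = H²
T(l) = (1 + l)² (T(l) = ((l + 4) - 3)² = ((4 + l) - 3)² = (1 + l)²)
B(z, y) = 2*y
r = -250 (r = -15*(-4)² - 10 = -15*16 - 10 = -240 - 10 = -250)
B((4 - 3) + T(6), -6)*r = (2*(-6))*(-250) = -12*(-250) = 3000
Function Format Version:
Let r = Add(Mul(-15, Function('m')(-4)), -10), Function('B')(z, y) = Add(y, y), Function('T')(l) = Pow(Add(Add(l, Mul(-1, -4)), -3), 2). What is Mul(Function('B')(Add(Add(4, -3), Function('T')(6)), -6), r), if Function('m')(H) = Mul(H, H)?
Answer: 3000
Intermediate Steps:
Function('m')(H) = Pow(H, 2)
Function('T')(l) = Pow(Add(1, l), 2) (Function('T')(l) = Pow(Add(Add(l, 4), -3), 2) = Pow(Add(Add(4, l), -3), 2) = Pow(Add(1, l), 2))
Function('B')(z, y) = Mul(2, y)
r = -250 (r = Add(Mul(-15, Pow(-4, 2)), -10) = Add(Mul(-15, 16), -10) = Add(-240, -10) = -250)
Mul(Function('B')(Add(Add(4, -3), Function('T')(6)), -6), r) = Mul(Mul(2, -6), -250) = Mul(-12, -250) = 3000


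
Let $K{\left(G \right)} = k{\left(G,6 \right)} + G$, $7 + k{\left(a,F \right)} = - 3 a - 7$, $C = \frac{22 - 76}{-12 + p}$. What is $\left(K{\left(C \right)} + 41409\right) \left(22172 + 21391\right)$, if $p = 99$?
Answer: $\frac{52296989433}{29} \approx 1.8033 \cdot 10^{9}$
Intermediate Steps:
$C = - \frac{18}{29}$ ($C = \frac{22 - 76}{-12 + 99} = - \frac{54}{87} = \left(-54\right) \frac{1}{87} = - \frac{18}{29} \approx -0.62069$)
$k{\left(a,F \right)} = -14 - 3 a$ ($k{\left(a,F \right)} = -7 - \left(7 + 3 a\right) = -14 - 3 a$)
$K{\left(G \right)} = -14 - 2 G$ ($K{\left(G \right)} = \left(-14 - 3 G\right) + G = -14 - 2 G$)
$\left(K{\left(C \right)} + 41409\right) \left(22172 + 21391\right) = \left(\left(-14 - - \frac{36}{29}\right) + 41409\right) \left(22172 + 21391\right) = \left(\left(-14 + \frac{36}{29}\right) + 41409\right) 43563 = \left(- \frac{370}{29} + 41409\right) 43563 = \frac{1200491}{29} \cdot 43563 = \frac{52296989433}{29}$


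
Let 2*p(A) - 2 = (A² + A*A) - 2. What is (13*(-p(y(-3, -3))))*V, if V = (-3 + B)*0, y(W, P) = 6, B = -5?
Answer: 0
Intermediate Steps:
V = 0 (V = (-3 - 5)*0 = -8*0 = 0)
p(A) = A² (p(A) = 1 + ((A² + A*A) - 2)/2 = 1 + ((A² + A²) - 2)/2 = 1 + (2*A² - 2)/2 = 1 + (-2 + 2*A²)/2 = 1 + (-1 + A²) = A²)
(13*(-p(y(-3, -3))))*V = (13*(-1*6²))*0 = (13*(-1*36))*0 = (13*(-36))*0 = -468*0 = 0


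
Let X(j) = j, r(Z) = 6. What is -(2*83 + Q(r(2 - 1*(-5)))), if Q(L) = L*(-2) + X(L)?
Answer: -160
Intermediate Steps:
Q(L) = -L (Q(L) = L*(-2) + L = -2*L + L = -L)
-(2*83 + Q(r(2 - 1*(-5)))) = -(2*83 - 1*6) = -(166 - 6) = -1*160 = -160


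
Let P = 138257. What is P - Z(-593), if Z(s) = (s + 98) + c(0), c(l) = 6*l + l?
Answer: 138752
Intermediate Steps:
c(l) = 7*l
Z(s) = 98 + s (Z(s) = (s + 98) + 7*0 = (98 + s) + 0 = 98 + s)
P - Z(-593) = 138257 - (98 - 593) = 138257 - 1*(-495) = 138257 + 495 = 138752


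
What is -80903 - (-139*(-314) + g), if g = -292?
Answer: -124257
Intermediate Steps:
-80903 - (-139*(-314) + g) = -80903 - (-139*(-314) - 292) = -80903 - (43646 - 292) = -80903 - 1*43354 = -80903 - 43354 = -124257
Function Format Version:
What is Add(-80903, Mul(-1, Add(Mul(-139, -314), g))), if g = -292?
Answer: -124257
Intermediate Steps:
Add(-80903, Mul(-1, Add(Mul(-139, -314), g))) = Add(-80903, Mul(-1, Add(Mul(-139, -314), -292))) = Add(-80903, Mul(-1, Add(43646, -292))) = Add(-80903, Mul(-1, 43354)) = Add(-80903, -43354) = -124257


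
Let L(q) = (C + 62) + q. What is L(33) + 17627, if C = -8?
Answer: 17714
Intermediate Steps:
L(q) = 54 + q (L(q) = (-8 + 62) + q = 54 + q)
L(33) + 17627 = (54 + 33) + 17627 = 87 + 17627 = 17714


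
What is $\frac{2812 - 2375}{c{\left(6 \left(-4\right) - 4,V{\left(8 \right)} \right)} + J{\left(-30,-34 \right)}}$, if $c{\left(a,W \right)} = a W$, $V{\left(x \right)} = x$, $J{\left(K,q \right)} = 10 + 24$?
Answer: $- \frac{23}{10} \approx -2.3$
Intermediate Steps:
$J{\left(K,q \right)} = 34$
$c{\left(a,W \right)} = W a$
$\frac{2812 - 2375}{c{\left(6 \left(-4\right) - 4,V{\left(8 \right)} \right)} + J{\left(-30,-34 \right)}} = \frac{2812 - 2375}{8 \left(6 \left(-4\right) - 4\right) + 34} = \frac{2812 - 2375}{8 \left(-24 - 4\right) + 34} = \frac{437}{8 \left(-28\right) + 34} = \frac{437}{-224 + 34} = \frac{437}{-190} = 437 \left(- \frac{1}{190}\right) = - \frac{23}{10}$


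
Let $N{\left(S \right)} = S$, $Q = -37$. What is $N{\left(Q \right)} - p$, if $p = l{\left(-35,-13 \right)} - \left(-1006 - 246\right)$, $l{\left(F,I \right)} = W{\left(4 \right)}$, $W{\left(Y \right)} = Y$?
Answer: $-1293$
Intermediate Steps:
$l{\left(F,I \right)} = 4$
$p = 1256$ ($p = 4 - \left(-1006 - 246\right) = 4 - -1252 = 4 + 1252 = 1256$)
$N{\left(Q \right)} - p = -37 - 1256 = -1293$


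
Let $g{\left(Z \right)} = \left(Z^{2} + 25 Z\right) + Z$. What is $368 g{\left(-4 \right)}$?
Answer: $-32384$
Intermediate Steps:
$g{\left(Z \right)} = Z^{2} + 26 Z$
$368 g{\left(-4 \right)} = 368 \left(- 4 \left(26 - 4\right)\right) = 368 \left(\left(-4\right) 22\right) = 368 \left(-88\right) = -32384$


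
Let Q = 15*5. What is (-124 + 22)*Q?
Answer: -7650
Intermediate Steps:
Q = 75
(-124 + 22)*Q = (-124 + 22)*75 = -102*75 = -7650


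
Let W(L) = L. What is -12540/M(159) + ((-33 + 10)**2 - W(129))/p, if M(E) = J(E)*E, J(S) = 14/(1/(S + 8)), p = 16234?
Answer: -4573130/502904969 ≈ -0.0090934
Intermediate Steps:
J(S) = 112 + 14*S (J(S) = 14/(1/(8 + S)) = 14*(8 + S) = 112 + 14*S)
M(E) = E*(112 + 14*E) (M(E) = (112 + 14*E)*E = E*(112 + 14*E))
-12540/M(159) + ((-33 + 10)**2 - W(129))/p = -12540*1/(2226*(8 + 159)) + ((-33 + 10)**2 - 1*129)/16234 = -12540/(14*159*167) + ((-23)**2 - 129)*(1/16234) = -12540/371742 + (529 - 129)*(1/16234) = -12540*1/371742 + 400*(1/16234) = -2090/61957 + 200/8117 = -4573130/502904969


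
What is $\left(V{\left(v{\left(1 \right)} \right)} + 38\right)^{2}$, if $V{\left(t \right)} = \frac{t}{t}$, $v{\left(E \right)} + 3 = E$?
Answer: $1521$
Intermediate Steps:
$v{\left(E \right)} = -3 + E$
$V{\left(t \right)} = 1$
$\left(V{\left(v{\left(1 \right)} \right)} + 38\right)^{2} = \left(1 + 38\right)^{2} = 39^{2} = 1521$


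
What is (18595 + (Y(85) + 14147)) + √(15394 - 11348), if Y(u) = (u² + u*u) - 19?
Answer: 47173 + 17*√14 ≈ 47237.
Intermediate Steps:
Y(u) = -19 + 2*u² (Y(u) = (u² + u²) - 19 = 2*u² - 19 = -19 + 2*u²)
(18595 + (Y(85) + 14147)) + √(15394 - 11348) = (18595 + ((-19 + 2*85²) + 14147)) + √(15394 - 11348) = (18595 + ((-19 + 2*7225) + 14147)) + √4046 = (18595 + ((-19 + 14450) + 14147)) + 17*√14 = (18595 + (14431 + 14147)) + 17*√14 = (18595 + 28578) + 17*√14 = 47173 + 17*√14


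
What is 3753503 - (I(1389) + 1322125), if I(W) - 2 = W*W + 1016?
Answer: 501039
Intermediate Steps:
I(W) = 1018 + W² (I(W) = 2 + (W*W + 1016) = 2 + (W² + 1016) = 2 + (1016 + W²) = 1018 + W²)
3753503 - (I(1389) + 1322125) = 3753503 - ((1018 + 1389²) + 1322125) = 3753503 - ((1018 + 1929321) + 1322125) = 3753503 - (1930339 + 1322125) = 3753503 - 1*3252464 = 3753503 - 3252464 = 501039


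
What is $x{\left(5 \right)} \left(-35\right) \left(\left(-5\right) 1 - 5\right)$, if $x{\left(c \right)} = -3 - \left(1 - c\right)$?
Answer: $350$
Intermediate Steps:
$x{\left(c \right)} = -4 + c$ ($x{\left(c \right)} = -3 + \left(-1 + c\right) = -4 + c$)
$x{\left(5 \right)} \left(-35\right) \left(\left(-5\right) 1 - 5\right) = \left(-4 + 5\right) \left(-35\right) \left(\left(-5\right) 1 - 5\right) = 1 \left(-35\right) \left(-5 - 5\right) = \left(-35\right) \left(-10\right) = 350$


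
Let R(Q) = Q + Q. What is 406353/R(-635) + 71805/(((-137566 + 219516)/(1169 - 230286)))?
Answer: -209270182833/1040765 ≈ -2.0107e+5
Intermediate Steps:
R(Q) = 2*Q
406353/R(-635) + 71805/(((-137566 + 219516)/(1169 - 230286))) = 406353/((2*(-635))) + 71805/(((-137566 + 219516)/(1169 - 230286))) = 406353/(-1270) + 71805/((81950/(-229117))) = 406353*(-1/1270) + 71805/((81950*(-1/229117))) = -406353/1270 + 71805/(-81950/229117) = -406353/1270 + 71805*(-229117/81950) = -406353/1270 - 3290349237/16390 = -209270182833/1040765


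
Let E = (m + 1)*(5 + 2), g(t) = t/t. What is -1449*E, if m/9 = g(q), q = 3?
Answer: -101430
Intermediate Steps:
g(t) = 1
m = 9 (m = 9*1 = 9)
E = 70 (E = (9 + 1)*(5 + 2) = 10*7 = 70)
-1449*E = -1449*70 = -101430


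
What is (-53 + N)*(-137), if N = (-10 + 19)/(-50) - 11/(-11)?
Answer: 357433/50 ≈ 7148.7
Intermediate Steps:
N = 41/50 (N = 9*(-1/50) - 11*(-1/11) = -9/50 + 1 = 41/50 ≈ 0.82000)
(-53 + N)*(-137) = (-53 + 41/50)*(-137) = -2609/50*(-137) = 357433/50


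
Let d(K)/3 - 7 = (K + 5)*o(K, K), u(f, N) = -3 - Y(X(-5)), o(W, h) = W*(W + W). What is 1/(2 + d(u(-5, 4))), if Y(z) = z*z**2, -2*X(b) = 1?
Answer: 256/32867 ≈ 0.0077890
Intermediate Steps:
X(b) = -1/2 (X(b) = -1/2*1 = -1/2)
o(W, h) = 2*W**2 (o(W, h) = W*(2*W) = 2*W**2)
Y(z) = z**3
u(f, N) = -23/8 (u(f, N) = -3 - (-1/2)**3 = -3 - 1*(-1/8) = -3 + 1/8 = -23/8)
d(K) = 21 + 6*K**2*(5 + K) (d(K) = 21 + 3*((K + 5)*(2*K**2)) = 21 + 3*((5 + K)*(2*K**2)) = 21 + 3*(2*K**2*(5 + K)) = 21 + 6*K**2*(5 + K))
1/(2 + d(u(-5, 4))) = 1/(2 + (21 + 6*(-23/8)**3 + 30*(-23/8)**2)) = 1/(2 + (21 + 6*(-12167/512) + 30*(529/64))) = 1/(2 + (21 - 36501/256 + 7935/32)) = 1/(2 + 32355/256) = 1/(32867/256) = 256/32867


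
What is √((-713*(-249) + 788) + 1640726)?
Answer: √1819051 ≈ 1348.7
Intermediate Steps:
√((-713*(-249) + 788) + 1640726) = √((177537 + 788) + 1640726) = √(178325 + 1640726) = √1819051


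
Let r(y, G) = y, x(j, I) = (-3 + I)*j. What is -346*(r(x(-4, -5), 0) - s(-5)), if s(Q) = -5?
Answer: -12802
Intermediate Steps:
x(j, I) = j*(-3 + I)
-346*(r(x(-4, -5), 0) - s(-5)) = -346*(-4*(-3 - 5) - 1*(-5)) = -346*(-4*(-8) + 5) = -346*(32 + 5) = -346*37 = -12802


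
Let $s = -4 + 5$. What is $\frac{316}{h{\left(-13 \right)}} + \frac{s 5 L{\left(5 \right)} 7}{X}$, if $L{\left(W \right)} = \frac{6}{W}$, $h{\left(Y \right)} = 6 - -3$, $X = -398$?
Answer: $\frac{62695}{1791} \approx 35.006$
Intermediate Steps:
$h{\left(Y \right)} = 9$ ($h{\left(Y \right)} = 6 + 3 = 9$)
$s = 1$
$\frac{316}{h{\left(-13 \right)}} + \frac{s 5 L{\left(5 \right)} 7}{X} = \frac{316}{9} + \frac{1 \cdot 5 \cdot \frac{6}{5} \cdot 7}{-398} = 316 \cdot \frac{1}{9} + 1 \cdot 5 \cdot 6 \cdot \frac{1}{5} \cdot 7 \left(- \frac{1}{398}\right) = \frac{316}{9} + 1 \cdot 5 \cdot \frac{6}{5} \cdot 7 \left(- \frac{1}{398}\right) = \frac{316}{9} + 1 \cdot 6 \cdot 7 \left(- \frac{1}{398}\right) = \frac{316}{9} + 6 \cdot 7 \left(- \frac{1}{398}\right) = \frac{316}{9} + 42 \left(- \frac{1}{398}\right) = \frac{316}{9} - \frac{21}{199} = \frac{62695}{1791}$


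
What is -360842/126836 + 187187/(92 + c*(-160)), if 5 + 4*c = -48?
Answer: 819423851/10020044 ≈ 81.778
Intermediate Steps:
c = -53/4 (c = -5/4 + (¼)*(-48) = -5/4 - 12 = -53/4 ≈ -13.250)
-360842/126836 + 187187/(92 + c*(-160)) = -360842/126836 + 187187/(92 - 53/4*(-160)) = -360842*1/126836 + 187187/(92 + 2120) = -180421/63418 + 187187/2212 = -180421/63418 + 187187*(1/2212) = -180421/63418 + 26741/316 = 819423851/10020044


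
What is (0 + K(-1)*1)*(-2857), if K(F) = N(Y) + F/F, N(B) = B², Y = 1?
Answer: -5714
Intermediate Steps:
K(F) = 2 (K(F) = 1² + F/F = 1 + 1 = 2)
(0 + K(-1)*1)*(-2857) = (0 + 2*1)*(-2857) = (0 + 2)*(-2857) = 2*(-2857) = -5714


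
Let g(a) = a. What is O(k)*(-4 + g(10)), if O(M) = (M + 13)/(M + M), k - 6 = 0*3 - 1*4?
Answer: 45/2 ≈ 22.500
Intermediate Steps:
k = 2 (k = 6 + (0*3 - 1*4) = 6 + (0 - 4) = 6 - 4 = 2)
O(M) = (13 + M)/(2*M) (O(M) = (13 + M)/((2*M)) = (13 + M)*(1/(2*M)) = (13 + M)/(2*M))
O(k)*(-4 + g(10)) = ((½)*(13 + 2)/2)*(-4 + 10) = ((½)*(½)*15)*6 = (15/4)*6 = 45/2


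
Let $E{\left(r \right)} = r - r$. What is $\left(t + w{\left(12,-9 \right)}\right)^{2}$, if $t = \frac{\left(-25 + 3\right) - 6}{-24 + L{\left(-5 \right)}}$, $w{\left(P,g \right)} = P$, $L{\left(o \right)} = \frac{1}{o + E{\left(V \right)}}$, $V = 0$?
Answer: $\frac{2534464}{14641} \approx 173.11$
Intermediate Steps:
$E{\left(r \right)} = 0$
$L{\left(o \right)} = \frac{1}{o}$ ($L{\left(o \right)} = \frac{1}{o + 0} = \frac{1}{o}$)
$t = \frac{140}{121}$ ($t = \frac{\left(-25 + 3\right) - 6}{-24 + \frac{1}{-5}} = \frac{-22 - 6}{-24 - \frac{1}{5}} = - \frac{28}{- \frac{121}{5}} = \left(-28\right) \left(- \frac{5}{121}\right) = \frac{140}{121} \approx 1.157$)
$\left(t + w{\left(12,-9 \right)}\right)^{2} = \left(\frac{140}{121} + 12\right)^{2} = \left(\frac{1592}{121}\right)^{2} = \frac{2534464}{14641}$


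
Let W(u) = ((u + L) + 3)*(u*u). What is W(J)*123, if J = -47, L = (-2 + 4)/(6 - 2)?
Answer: -23638509/2 ≈ -1.1819e+7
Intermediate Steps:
L = 1/2 (L = 2/4 = 2*(1/4) = 1/2 ≈ 0.50000)
W(u) = u**2*(7/2 + u) (W(u) = ((u + 1/2) + 3)*(u*u) = ((1/2 + u) + 3)*u**2 = (7/2 + u)*u**2 = u**2*(7/2 + u))
W(J)*123 = ((-47)**2*(7/2 - 47))*123 = (2209*(-87/2))*123 = -192183/2*123 = -23638509/2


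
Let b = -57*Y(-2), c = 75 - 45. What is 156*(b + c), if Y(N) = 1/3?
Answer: 1716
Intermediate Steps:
Y(N) = ⅓
c = 30
b = -19 (b = -57*⅓ = -19)
156*(b + c) = 156*(-19 + 30) = 156*11 = 1716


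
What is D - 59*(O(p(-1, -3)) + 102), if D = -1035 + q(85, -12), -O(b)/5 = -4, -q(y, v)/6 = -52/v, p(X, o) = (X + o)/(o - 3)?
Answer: -8259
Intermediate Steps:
p(X, o) = (X + o)/(-3 + o)
q(y, v) = 312/v (q(y, v) = -(-312)/v = 312/v)
O(b) = 20 (O(b) = -5*(-4) = 20)
D = -1061 (D = -1035 + 312/(-12) = -1035 + 312*(-1/12) = -1035 - 26 = -1061)
D - 59*(O(p(-1, -3)) + 102) = -1061 - 59*(20 + 102) = -1061 - 59*122 = -1061 - 1*7198 = -1061 - 7198 = -8259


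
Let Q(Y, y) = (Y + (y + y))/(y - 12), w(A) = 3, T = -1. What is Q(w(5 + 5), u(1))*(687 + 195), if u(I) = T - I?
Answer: 63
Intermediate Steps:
u(I) = -1 - I
Q(Y, y) = (Y + 2*y)/(-12 + y)
Q(w(5 + 5), u(1))*(687 + 195) = ((3 + 2*(-1 - 1*1))/(-12 + (-1 - 1*1)))*(687 + 195) = ((3 + 2*(-1 - 1))/(-12 + (-1 - 1)))*882 = ((3 + 2*(-2))/(-12 - 2))*882 = ((3 - 4)/(-14))*882 = -1/14*(-1)*882 = (1/14)*882 = 63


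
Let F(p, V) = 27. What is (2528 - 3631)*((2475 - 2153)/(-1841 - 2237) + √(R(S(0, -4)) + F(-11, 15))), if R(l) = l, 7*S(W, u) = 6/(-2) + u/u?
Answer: 177583/2039 - 1103*√1309/7 ≈ -5613.9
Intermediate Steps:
S(W, u) = -2/7 (S(W, u) = (6/(-2) + u/u)/7 = (6*(-½) + 1)/7 = (-3 + 1)/7 = (⅐)*(-2) = -2/7)
(2528 - 3631)*((2475 - 2153)/(-1841 - 2237) + √(R(S(0, -4)) + F(-11, 15))) = (2528 - 3631)*((2475 - 2153)/(-1841 - 2237) + √(-2/7 + 27)) = -1103*(322/(-4078) + √(187/7)) = -1103*(322*(-1/4078) + √1309/7) = -1103*(-161/2039 + √1309/7) = 177583/2039 - 1103*√1309/7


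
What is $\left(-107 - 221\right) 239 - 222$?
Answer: $-78614$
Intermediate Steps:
$\left(-107 - 221\right) 239 - 222 = \left(-328\right) 239 - 222 = -78392 - 222 = -78614$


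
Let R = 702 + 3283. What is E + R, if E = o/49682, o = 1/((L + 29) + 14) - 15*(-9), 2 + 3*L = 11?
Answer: 9107213631/2285372 ≈ 3985.0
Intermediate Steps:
L = 3 (L = -⅔ + (⅓)*11 = -⅔ + 11/3 = 3)
o = 6211/46 (o = 1/((3 + 29) + 14) - 15*(-9) = 1/(32 + 14) + 135 = 1/46 + 135 = 6211/46 ≈ 135.02)
R = 3985
E = 6211/2285372 (E = (6211/46)/49682 = (6211/46)*(1/49682) = 6211/2285372 ≈ 0.0027177)
E + R = 6211/2285372 + 3985 = 9107213631/2285372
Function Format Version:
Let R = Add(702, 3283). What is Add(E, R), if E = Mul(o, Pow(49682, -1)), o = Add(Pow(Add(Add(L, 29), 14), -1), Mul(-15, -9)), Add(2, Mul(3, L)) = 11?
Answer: Rational(9107213631, 2285372) ≈ 3985.0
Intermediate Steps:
L = 3 (L = Add(Rational(-2, 3), Mul(Rational(1, 3), 11)) = Add(Rational(-2, 3), Rational(11, 3)) = 3)
o = Rational(6211, 46) (o = Add(Pow(Add(Add(3, 29), 14), -1), Mul(-15, -9)) = Add(Pow(Add(32, 14), -1), 135) = Add(Pow(46, -1), 135) = Add(Rational(1, 46), 135) = Rational(6211, 46) ≈ 135.02)
R = 3985
E = Rational(6211, 2285372) (E = Mul(Rational(6211, 46), Pow(49682, -1)) = Mul(Rational(6211, 46), Rational(1, 49682)) = Rational(6211, 2285372) ≈ 0.0027177)
Add(E, R) = Add(Rational(6211, 2285372), 3985) = Rational(9107213631, 2285372)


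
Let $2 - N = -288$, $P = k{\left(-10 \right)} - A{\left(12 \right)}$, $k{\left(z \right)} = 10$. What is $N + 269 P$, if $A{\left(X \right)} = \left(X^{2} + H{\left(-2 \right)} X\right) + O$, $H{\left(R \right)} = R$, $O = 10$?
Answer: $-31990$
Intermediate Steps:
$A{\left(X \right)} = 10 + X^{2} - 2 X$ ($A{\left(X \right)} = \left(X^{2} - 2 X\right) + 10 = 10 + X^{2} - 2 X$)
$P = -120$ ($P = 10 - \left(10 + 12^{2} - 24\right) = 10 - \left(10 + 144 - 24\right) = 10 - 130 = -120$)
$N = 290$ ($N = 2 - -288 = 2 + 288 = 290$)
$N + 269 P = 290 + 269 \left(-120\right) = 290 - 32280 = -31990$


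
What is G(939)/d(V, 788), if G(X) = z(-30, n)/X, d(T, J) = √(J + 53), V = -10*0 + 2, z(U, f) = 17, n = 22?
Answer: 17/27231 ≈ 0.00062429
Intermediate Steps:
V = 2 (V = 0 + 2 = 2)
d(T, J) = √(53 + J)
G(X) = 17/X
G(939)/d(V, 788) = (17/939)/(√(53 + 788)) = (17*(1/939))/(√841) = (17/939)/29 = (17/939)*(1/29) = 17/27231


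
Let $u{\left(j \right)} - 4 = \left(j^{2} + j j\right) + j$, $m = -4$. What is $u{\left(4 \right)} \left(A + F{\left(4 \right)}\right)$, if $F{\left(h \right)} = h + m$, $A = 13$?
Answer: $520$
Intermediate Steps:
$u{\left(j \right)} = 4 + j + 2 j^{2}$ ($u{\left(j \right)} = 4 + \left(\left(j^{2} + j j\right) + j\right) = 4 + \left(\left(j^{2} + j^{2}\right) + j\right) = 4 + \left(2 j^{2} + j\right) = 4 + \left(j + 2 j^{2}\right) = 4 + j + 2 j^{2}$)
$F{\left(h \right)} = -4 + h$ ($F{\left(h \right)} = h - 4 = -4 + h$)
$u{\left(4 \right)} \left(A + F{\left(4 \right)}\right) = \left(4 + 4 + 2 \cdot 4^{2}\right) \left(13 + \left(-4 + 4\right)\right) = \left(4 + 4 + 2 \cdot 16\right) \left(13 + 0\right) = \left(4 + 4 + 32\right) 13 = 40 \cdot 13 = 520$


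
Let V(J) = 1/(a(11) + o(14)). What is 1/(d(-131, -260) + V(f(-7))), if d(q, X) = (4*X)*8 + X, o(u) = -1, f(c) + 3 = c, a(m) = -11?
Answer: -12/102961 ≈ -0.00011655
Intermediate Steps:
f(c) = -3 + c
V(J) = -1/12 (V(J) = 1/(-11 - 1) = 1/(-12) = -1/12)
d(q, X) = 33*X (d(q, X) = 32*X + X = 33*X)
1/(d(-131, -260) + V(f(-7))) = 1/(33*(-260) - 1/12) = 1/(-8580 - 1/12) = 1/(-102961/12) = -12/102961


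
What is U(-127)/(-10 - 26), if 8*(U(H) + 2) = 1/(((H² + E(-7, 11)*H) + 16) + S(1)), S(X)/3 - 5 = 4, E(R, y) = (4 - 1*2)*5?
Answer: 79477/1430592 ≈ 0.055555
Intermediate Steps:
E(R, y) = 10 (E(R, y) = (4 - 2)*5 = 2*5 = 10)
S(X) = 27 (S(X) = 15 + 3*4 = 15 + 12 = 27)
U(H) = -2 + 1/(8*(43 + H² + 10*H)) (U(H) = -2 + 1/(8*(((H² + 10*H) + 16) + 27)) = -2 + 1/(8*((16 + H² + 10*H) + 27)) = -2 + 1/(8*(43 + H² + 10*H)))
U(-127)/(-10 - 26) = ((-687 - 160*(-127) - 16*(-127)²)/(8*(43 + (-127)² + 10*(-127))))/(-10 - 26) = ((-687 + 20320 - 16*16129)/(8*(43 + 16129 - 1270)))/(-36) = -(-687 + 20320 - 258064)/(288*14902) = -(-238431)/(288*14902) = -1/36*(-238431/119216) = 79477/1430592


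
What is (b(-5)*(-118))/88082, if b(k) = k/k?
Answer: -59/44041 ≈ -0.0013397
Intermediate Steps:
b(k) = 1
(b(-5)*(-118))/88082 = (1*(-118))/88082 = -118*1/88082 = -59/44041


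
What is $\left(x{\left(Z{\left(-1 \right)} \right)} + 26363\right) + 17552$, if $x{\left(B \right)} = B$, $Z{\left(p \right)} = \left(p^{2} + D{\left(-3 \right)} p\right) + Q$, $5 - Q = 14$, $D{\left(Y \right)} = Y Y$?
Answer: $43898$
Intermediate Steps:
$D{\left(Y \right)} = Y^{2}$
$Q = -9$ ($Q = 5 - 14 = -9$)
$Z{\left(p \right)} = -9 + p^{2} + 9 p$ ($Z{\left(p \right)} = \left(p^{2} + \left(-3\right)^{2} p\right) - 9 = \left(p^{2} + 9 p\right) - 9 = -9 + p^{2} + 9 p$)
$\left(x{\left(Z{\left(-1 \right)} \right)} + 26363\right) + 17552 = \left(\left(-9 + \left(-1\right)^{2} + 9 \left(-1\right)\right) + 26363\right) + 17552 = \left(\left(-9 + 1 - 9\right) + 26363\right) + 17552 = \left(-17 + 26363\right) + 17552 = 26346 + 17552 = 43898$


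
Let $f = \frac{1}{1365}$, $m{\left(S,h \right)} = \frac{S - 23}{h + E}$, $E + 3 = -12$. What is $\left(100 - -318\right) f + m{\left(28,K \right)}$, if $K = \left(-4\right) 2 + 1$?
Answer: $\frac{2371}{30030} \approx 0.078954$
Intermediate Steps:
$E = -15$ ($E = -3 - 12 = -15$)
$K = -7$ ($K = -8 + 1 = -7$)
$m{\left(S,h \right)} = \frac{-23 + S}{-15 + h}$ ($m{\left(S,h \right)} = \frac{S - 23}{h - 15} = \frac{-23 + S}{-15 + h}$)
$f = \frac{1}{1365} \approx 0.0007326$
$\left(100 - -318\right) f + m{\left(28,K \right)} = \left(100 - -318\right) \frac{1}{1365} + \frac{-23 + 28}{-15 - 7} = \left(100 + 318\right) \frac{1}{1365} + \frac{1}{-22} \cdot 5 = 418 \cdot \frac{1}{1365} - \frac{5}{22} = \frac{418}{1365} - \frac{5}{22} = \frac{2371}{30030}$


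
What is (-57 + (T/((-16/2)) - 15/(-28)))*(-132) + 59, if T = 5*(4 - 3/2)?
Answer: 216119/28 ≈ 7718.5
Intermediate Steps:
T = 25/2 (T = 5*(4 - 3*½) = 5*(4 - 3/2) = 5*(5/2) = 25/2 ≈ 12.500)
(-57 + (T/((-16/2)) - 15/(-28)))*(-132) + 59 = (-57 + (25/(2*((-16/2))) - 15/(-28)))*(-132) + 59 = (-57 + (25/(2*((-16*½))) - 15*(-1/28)))*(-132) + 59 = (-57 + ((25/2)/(-8) + 15/28))*(-132) + 59 = (-57 + ((25/2)*(-⅛) + 15/28))*(-132) + 59 = (-57 + (-25/16 + 15/28))*(-132) + 59 = (-57 - 115/112)*(-132) + 59 = -6499/112*(-132) + 59 = 214467/28 + 59 = 216119/28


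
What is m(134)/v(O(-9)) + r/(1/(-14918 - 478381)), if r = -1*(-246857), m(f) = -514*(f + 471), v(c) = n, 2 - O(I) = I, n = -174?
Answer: -10594364922656/87 ≈ -1.2177e+11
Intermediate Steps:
O(I) = 2 - I
v(c) = -174
m(f) = -242094 - 514*f (m(f) = -514*(471 + f) = -242094 - 514*f)
r = 246857
m(134)/v(O(-9)) + r/(1/(-14918 - 478381)) = (-242094 - 514*134)/(-174) + 246857/(1/(-14918 - 478381)) = (-242094 - 68876)*(-1/174) + 246857/(1/(-493299)) = -310970*(-1/174) + 246857/(-1/493299) = 155485/87 + 246857*(-493299) = 155485/87 - 121774311243 = -10594364922656/87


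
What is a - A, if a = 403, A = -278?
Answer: 681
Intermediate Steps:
a - A = 403 - 1*(-278) = 403 + 278 = 681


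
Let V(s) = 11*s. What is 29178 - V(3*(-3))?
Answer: 29277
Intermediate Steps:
29178 - V(3*(-3)) = 29178 - 11*3*(-3) = 29178 - 11*(-9) = 29178 - 1*(-99) = 29178 + 99 = 29277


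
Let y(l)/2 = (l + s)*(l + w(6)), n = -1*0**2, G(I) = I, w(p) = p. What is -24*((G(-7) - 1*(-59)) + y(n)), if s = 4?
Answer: -2400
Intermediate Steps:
n = 0 (n = -1*0 = 0)
y(l) = 2*(4 + l)*(6 + l) (y(l) = 2*((l + 4)*(l + 6)) = 2*((4 + l)*(6 + l)) = 2*(4 + l)*(6 + l))
-24*((G(-7) - 1*(-59)) + y(n)) = -24*((-7 - 1*(-59)) + (48 + 2*0**2 + 20*0)) = -24*((-7 + 59) + (48 + 2*0 + 0)) = -24*(52 + (48 + 0 + 0)) = -24*(52 + 48) = -24*100 = -2400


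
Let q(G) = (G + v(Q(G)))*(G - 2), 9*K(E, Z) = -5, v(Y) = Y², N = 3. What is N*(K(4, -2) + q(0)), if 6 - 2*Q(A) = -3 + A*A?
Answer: -739/6 ≈ -123.17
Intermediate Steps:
Q(A) = 9/2 - A²/2 (Q(A) = 3 - (-3 + A*A)/2 = 3 - (-3 + A²)/2 = 3 + (3/2 - A²/2) = 9/2 - A²/2)
K(E, Z) = -5/9 (K(E, Z) = (⅑)*(-5) = -5/9)
q(G) = (-2 + G)*(G + (9/2 - G²/2)²) (q(G) = (G + (9/2 - G²/2)²)*(G - 2) = (G + (9/2 - G²/2)²)*(-2 + G) = (-2 + G)*(G + (9/2 - G²/2)²))
N*(K(4, -2) + q(0)) = 3*(-5/9 + (-81/2 + 10*0² - 9/2*0³ - ½*0⁴ + (¼)*0⁵ + (73/4)*0)) = 3*(-5/9 + (-81/2 + 10*0 - 9/2*0 - ½*0 + (¼)*0 + 0)) = 3*(-5/9 + (-81/2 + 0 + 0 + 0 + 0 + 0)) = 3*(-5/9 - 81/2) = 3*(-739/18) = -739/6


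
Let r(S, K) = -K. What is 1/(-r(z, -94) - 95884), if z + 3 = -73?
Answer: -1/95978 ≈ -1.0419e-5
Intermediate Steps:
z = -76 (z = -3 - 73 = -76)
1/(-r(z, -94) - 95884) = 1/(-(-1)*(-94) - 95884) = 1/(-1*94 - 95884) = 1/(-94 - 95884) = 1/(-95978) = -1/95978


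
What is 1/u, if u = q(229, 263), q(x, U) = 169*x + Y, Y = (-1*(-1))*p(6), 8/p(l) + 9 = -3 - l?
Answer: 9/348305 ≈ 2.5839e-5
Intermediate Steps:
p(l) = 8/(-12 - l) (p(l) = 8/(-9 + (-3 - l)) = 8/(-12 - l))
Y = -4/9 (Y = (-1*(-1))*(-8/(12 + 6)) = 1*(-8/18) = 1*(-8*1/18) = 1*(-4/9) = -4/9 ≈ -0.44444)
q(x, U) = -4/9 + 169*x (q(x, U) = 169*x - 4/9 = -4/9 + 169*x)
u = 348305/9 (u = -4/9 + 169*229 = -4/9 + 38701 = 348305/9 ≈ 38701.)
1/u = 1/(348305/9) = 9/348305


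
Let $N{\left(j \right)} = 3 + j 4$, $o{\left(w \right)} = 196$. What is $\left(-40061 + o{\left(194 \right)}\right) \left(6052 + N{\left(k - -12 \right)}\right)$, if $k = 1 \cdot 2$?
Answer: $-243615015$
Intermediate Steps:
$k = 2$
$N{\left(j \right)} = 3 + 4 j$
$\left(-40061 + o{\left(194 \right)}\right) \left(6052 + N{\left(k - -12 \right)}\right) = \left(-40061 + 196\right) \left(6052 + \left(3 + 4 \left(2 - -12\right)\right)\right) = - 39865 \left(6052 + \left(3 + 4 \left(2 + 12\right)\right)\right) = - 39865 \left(6052 + \left(3 + 4 \cdot 14\right)\right) = - 39865 \left(6052 + \left(3 + 56\right)\right) = - 39865 \left(6052 + 59\right) = \left(-39865\right) 6111 = -243615015$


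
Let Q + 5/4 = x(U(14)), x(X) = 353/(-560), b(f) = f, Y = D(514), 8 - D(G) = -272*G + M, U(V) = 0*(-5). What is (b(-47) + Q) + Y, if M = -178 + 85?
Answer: 78321667/560 ≈ 1.3986e+5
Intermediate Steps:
M = -93
U(V) = 0
D(G) = 101 + 272*G (D(G) = 8 - (-272*G - 93) = 8 - (-93 - 272*G) = 8 + (93 + 272*G) = 101 + 272*G)
Y = 139909 (Y = 101 + 272*514 = 101 + 139808 = 139909)
x(X) = -353/560 (x(X) = 353*(-1/560) = -353/560)
Q = -1053/560 (Q = -5/4 - 353/560 = -1053/560 ≈ -1.8804)
(b(-47) + Q) + Y = (-47 - 1053/560) + 139909 = -27373/560 + 139909 = 78321667/560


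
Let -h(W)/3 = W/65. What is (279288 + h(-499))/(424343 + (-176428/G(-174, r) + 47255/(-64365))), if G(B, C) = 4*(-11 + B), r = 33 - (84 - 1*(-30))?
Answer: 8647348012317/13144833223483 ≈ 0.65785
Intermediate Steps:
r = -81 (r = 33 - (84 + 30) = 33 - 1*114 = 33 - 114 = -81)
G(B, C) = -44 + 4*B
h(W) = -3*W/65
(279288 + h(-499))/(424343 + (-176428/G(-174, r) + 47255/(-64365))) = (279288 - 3/65*(-499))/(424343 + (-176428/(-44 + 4*(-174)) + 47255/(-64365))) = (279288 + 1497/65)/(424343 + (-176428/(-44 - 696) + 47255*(-1/64365))) = 18155217/(65*(424343 + (-176428/(-740) - 9451/12873))) = 18155217/(65*(424343 + (-176428*(-1/740) - 9451/12873))) = 18155217/(65*(424343 + (44107/185 - 9451/12873))) = 18155217/(65*(424343 + 566040976/2381505)) = 18155217/(65*(1011141017191/2381505)) = (18155217/65)*(2381505/1011141017191) = 8647348012317/13144833223483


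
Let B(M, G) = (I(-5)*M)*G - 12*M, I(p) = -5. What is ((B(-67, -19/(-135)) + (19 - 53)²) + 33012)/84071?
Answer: 945517/2269917 ≈ 0.41654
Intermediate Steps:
B(M, G) = -12*M - 5*G*M (B(M, G) = (-5*M)*G - 12*M = -5*G*M - 12*M = -12*M - 5*G*M)
((B(-67, -19/(-135)) + (19 - 53)²) + 33012)/84071 = ((-67*(-12 - (-95)/(-135)) + (19 - 53)²) + 33012)/84071 = ((-67*(-12 - (-95)*(-1)/135) + (-34)²) + 33012)*(1/84071) = ((-67*(-12 - 5*19/135) + 1156) + 33012)*(1/84071) = ((-67*(-12 - 19/27) + 1156) + 33012)*(1/84071) = ((-67*(-343/27) + 1156) + 33012)*(1/84071) = ((22981/27 + 1156) + 33012)*(1/84071) = (54193/27 + 33012)*(1/84071) = (945517/27)*(1/84071) = 945517/2269917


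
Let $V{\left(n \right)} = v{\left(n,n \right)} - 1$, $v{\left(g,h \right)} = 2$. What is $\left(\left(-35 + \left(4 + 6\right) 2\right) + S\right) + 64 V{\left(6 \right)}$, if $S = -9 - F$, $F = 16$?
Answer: $24$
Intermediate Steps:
$V{\left(n \right)} = 1$ ($V{\left(n \right)} = 2 - 1 = 1$)
$S = -25$ ($S = -9 - 16 = -25$)
$\left(\left(-35 + \left(4 + 6\right) 2\right) + S\right) + 64 V{\left(6 \right)} = \left(\left(-35 + \left(4 + 6\right) 2\right) - 25\right) + 64 \cdot 1 = \left(\left(-35 + 10 \cdot 2\right) - 25\right) + 64 = \left(\left(-35 + 20\right) - 25\right) + 64 = \left(-15 - 25\right) + 64 = -40 + 64 = 24$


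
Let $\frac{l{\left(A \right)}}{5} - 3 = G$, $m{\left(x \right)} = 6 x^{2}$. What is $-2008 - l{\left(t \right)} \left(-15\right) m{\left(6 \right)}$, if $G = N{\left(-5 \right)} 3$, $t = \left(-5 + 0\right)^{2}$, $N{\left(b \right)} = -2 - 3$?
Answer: $-196408$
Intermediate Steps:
$N{\left(b \right)} = -5$ ($N{\left(b \right)} = -2 - 3 = -5$)
$t = 25$ ($t = \left(-5\right)^{2} = 25$)
$G = -15$ ($G = \left(-5\right) 3 = -15$)
$l{\left(A \right)} = -60$ ($l{\left(A \right)} = 15 + 5 \left(-15\right) = 15 - 75 = -60$)
$-2008 - l{\left(t \right)} \left(-15\right) m{\left(6 \right)} = -2008 - \left(-60\right) \left(-15\right) 6 \cdot 6^{2} = -2008 - 900 \cdot 6 \cdot 36 = -2008 - 900 \cdot 216 = -2008 - 194400 = -196408$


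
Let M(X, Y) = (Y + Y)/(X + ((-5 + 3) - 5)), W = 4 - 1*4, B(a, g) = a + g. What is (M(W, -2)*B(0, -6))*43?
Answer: -1032/7 ≈ -147.43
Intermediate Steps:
W = 0 (W = 4 - 4 = 0)
M(X, Y) = 2*Y/(-7 + X) (M(X, Y) = (2*Y)/(X + (-2 - 5)) = (2*Y)/(X - 7) = (2*Y)/(-7 + X) = 2*Y/(-7 + X))
(M(W, -2)*B(0, -6))*43 = ((2*(-2)/(-7 + 0))*(0 - 6))*43 = ((2*(-2)/(-7))*(-6))*43 = ((2*(-2)*(-1/7))*(-6))*43 = ((4/7)*(-6))*43 = -24/7*43 = -1032/7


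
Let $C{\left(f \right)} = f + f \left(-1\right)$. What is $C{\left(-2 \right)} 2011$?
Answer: $0$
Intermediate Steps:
$C{\left(f \right)} = 0$ ($C{\left(f \right)} = f - f = 0$)
$C{\left(-2 \right)} 2011 = 0 \cdot 2011 = 0$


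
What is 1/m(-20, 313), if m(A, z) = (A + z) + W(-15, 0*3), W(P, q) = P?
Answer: 1/278 ≈ 0.0035971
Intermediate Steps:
m(A, z) = -15 + A + z (m(A, z) = (A + z) - 15 = -15 + A + z)
1/m(-20, 313) = 1/(-15 - 20 + 313) = 1/278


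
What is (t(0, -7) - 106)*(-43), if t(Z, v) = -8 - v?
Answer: 4601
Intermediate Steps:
(t(0, -7) - 106)*(-43) = ((-8 - 1*(-7)) - 106)*(-43) = ((-8 + 7) - 106)*(-43) = (-1 - 106)*(-43) = -107*(-43) = 4601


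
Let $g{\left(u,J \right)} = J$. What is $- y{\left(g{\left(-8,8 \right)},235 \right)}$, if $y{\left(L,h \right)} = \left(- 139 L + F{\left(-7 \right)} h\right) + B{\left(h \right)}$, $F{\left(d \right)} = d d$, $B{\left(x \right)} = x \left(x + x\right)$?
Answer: $-120853$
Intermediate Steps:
$B{\left(x \right)} = 2 x^{2}$ ($B{\left(x \right)} = x 2 x = 2 x^{2}$)
$F{\left(d \right)} = d^{2}$
$y{\left(L,h \right)} = - 139 L + 2 h^{2} + 49 h$ ($y{\left(L,h \right)} = \left(- 139 L + \left(-7\right)^{2} h\right) + 2 h^{2} = \left(- 139 L + 49 h\right) + 2 h^{2} = - 139 L + 2 h^{2} + 49 h$)
$- y{\left(g{\left(-8,8 \right)},235 \right)} = - (\left(-139\right) 8 + 2 \cdot 235^{2} + 49 \cdot 235) = - (-1112 + 2 \cdot 55225 + 11515) = - (-1112 + 110450 + 11515) = \left(-1\right) 120853 = -120853$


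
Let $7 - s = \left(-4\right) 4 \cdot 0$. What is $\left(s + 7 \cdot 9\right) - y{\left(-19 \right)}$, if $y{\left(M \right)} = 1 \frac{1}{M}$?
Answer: $\frac{1331}{19} \approx 70.053$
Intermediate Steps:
$s = 7$ ($s = 7 - \left(-4\right) 4 \cdot 0 = 7 - \left(-16\right) 0 = 7 - 0 = 7 + 0 = 7$)
$y{\left(M \right)} = \frac{1}{M}$
$\left(s + 7 \cdot 9\right) - y{\left(-19 \right)} = \left(7 + 7 \cdot 9\right) - \frac{1}{-19} = \left(7 + 63\right) - - \frac{1}{19} = 70 + \frac{1}{19} = \frac{1331}{19}$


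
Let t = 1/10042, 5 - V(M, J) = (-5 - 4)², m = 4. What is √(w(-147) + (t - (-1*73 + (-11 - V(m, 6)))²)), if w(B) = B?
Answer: 3*I*√2364178018/10042 ≈ 14.526*I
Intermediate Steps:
V(M, J) = -76 (V(M, J) = 5 - (-5 - 4)² = 5 - 1*(-9)² = 5 - 1*81 = 5 - 81 = -76)
t = 1/10042 ≈ 9.9582e-5
√(w(-147) + (t - (-1*73 + (-11 - V(m, 6)))²)) = √(-147 + (1/10042 - (-1*73 + (-11 - 1*(-76)))²)) = √(-147 + (1/10042 - (-73 + (-11 + 76))²)) = √(-147 + (1/10042 - (-73 + 65)²)) = √(-147 + (1/10042 - 1*(-8)²)) = √(-147 + (1/10042 - 1*64)) = √(-147 + (1/10042 - 64)) = √(-147 - 642687/10042) = √(-2118861/10042) = 3*I*√2364178018/10042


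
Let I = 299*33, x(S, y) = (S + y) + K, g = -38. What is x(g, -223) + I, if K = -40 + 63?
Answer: 9629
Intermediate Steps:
K = 23
x(S, y) = 23 + S + y (x(S, y) = (S + y) + 23 = 23 + S + y)
I = 9867
x(g, -223) + I = (23 - 38 - 223) + 9867 = -238 + 9867 = 9629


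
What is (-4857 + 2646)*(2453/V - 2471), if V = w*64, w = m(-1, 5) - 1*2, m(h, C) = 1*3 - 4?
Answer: 351464245/64 ≈ 5.4916e+6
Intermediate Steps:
m(h, C) = -1 (m(h, C) = 3 - 4 = -1)
w = -3 (w = -1 - 1*2 = -1 - 2 = -3)
V = -192 (V = -3*64 = -192)
(-4857 + 2646)*(2453/V - 2471) = (-4857 + 2646)*(2453/(-192) - 2471) = -2211*(2453*(-1/192) - 2471) = -2211*(-2453/192 - 2471) = -2211*(-476885/192) = 351464245/64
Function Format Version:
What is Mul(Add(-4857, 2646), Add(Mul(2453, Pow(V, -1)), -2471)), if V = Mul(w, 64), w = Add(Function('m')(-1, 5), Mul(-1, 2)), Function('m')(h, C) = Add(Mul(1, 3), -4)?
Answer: Rational(351464245, 64) ≈ 5.4916e+6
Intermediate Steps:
Function('m')(h, C) = -1 (Function('m')(h, C) = Add(3, -4) = -1)
w = -3 (w = Add(-1, Mul(-1, 2)) = Add(-1, -2) = -3)
V = -192 (V = Mul(-3, 64) = -192)
Mul(Add(-4857, 2646), Add(Mul(2453, Pow(V, -1)), -2471)) = Mul(Add(-4857, 2646), Add(Mul(2453, Pow(-192, -1)), -2471)) = Mul(-2211, Add(Mul(2453, Rational(-1, 192)), -2471)) = Mul(-2211, Add(Rational(-2453, 192), -2471)) = Mul(-2211, Rational(-476885, 192)) = Rational(351464245, 64)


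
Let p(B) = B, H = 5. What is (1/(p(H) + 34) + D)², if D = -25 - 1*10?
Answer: 1860496/1521 ≈ 1223.2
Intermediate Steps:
D = -35 (D = -25 - 10 = -35)
(1/(p(H) + 34) + D)² = (1/(5 + 34) - 35)² = (1/39 - 35)² = (-1364/39)² = 1860496/1521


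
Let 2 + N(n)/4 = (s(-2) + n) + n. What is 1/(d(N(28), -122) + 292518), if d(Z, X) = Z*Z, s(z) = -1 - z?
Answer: 1/340918 ≈ 2.9333e-6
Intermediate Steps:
N(n) = -4 + 8*n (N(n) = -8 + 4*(((-1 - 1*(-2)) + n) + n) = -8 + 4*(((-1 + 2) + n) + n) = -8 + 4*((1 + n) + n) = -8 + 4*(1 + 2*n) = -8 + (4 + 8*n) = -4 + 8*n)
d(Z, X) = Z²
1/(d(N(28), -122) + 292518) = 1/((-4 + 8*28)² + 292518) = 1/((-4 + 224)² + 292518) = 1/(220² + 292518) = 1/(48400 + 292518) = 1/340918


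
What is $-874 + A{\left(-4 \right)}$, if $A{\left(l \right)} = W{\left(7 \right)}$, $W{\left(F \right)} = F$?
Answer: $-867$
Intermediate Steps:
$A{\left(l \right)} = 7$
$-874 + A{\left(-4 \right)} = -874 + 7 = -867$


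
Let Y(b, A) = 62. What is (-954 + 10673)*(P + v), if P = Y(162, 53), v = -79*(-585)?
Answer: 449766163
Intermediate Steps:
v = 46215
P = 62
(-954 + 10673)*(P + v) = (-954 + 10673)*(62 + 46215) = 9719*46277 = 449766163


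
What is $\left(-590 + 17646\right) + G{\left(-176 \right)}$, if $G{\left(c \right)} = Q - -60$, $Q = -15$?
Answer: $17101$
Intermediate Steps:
$G{\left(c \right)} = 45$ ($G{\left(c \right)} = -15 - -60 = -15 + 60 = 45$)
$\left(-590 + 17646\right) + G{\left(-176 \right)} = \left(-590 + 17646\right) + 45 = 17056 + 45 = 17101$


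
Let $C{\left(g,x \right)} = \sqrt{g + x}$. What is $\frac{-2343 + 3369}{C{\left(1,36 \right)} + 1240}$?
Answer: $\frac{424080}{512521} - \frac{342 \sqrt{37}}{512521} \approx 0.82338$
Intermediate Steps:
$\frac{-2343 + 3369}{C{\left(1,36 \right)} + 1240} = \frac{-2343 + 3369}{\sqrt{1 + 36} + 1240} = \frac{1026}{\sqrt{37} + 1240} = \frac{1026}{1240 + \sqrt{37}}$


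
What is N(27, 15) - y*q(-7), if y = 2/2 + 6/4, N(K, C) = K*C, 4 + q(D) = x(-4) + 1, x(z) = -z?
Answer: 805/2 ≈ 402.50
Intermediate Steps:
q(D) = 1 (q(D) = -4 + (-1*(-4) + 1) = -4 + (4 + 1) = -4 + 5 = 1)
N(K, C) = C*K
y = 5/2 (y = 2*(1/2) + 6*(1/4) = 1 + 3/2 = 5/2 ≈ 2.5000)
N(27, 15) - y*q(-7) = 15*27 - 5/2 = 405 - 1*5/2 = 405 - 5/2 = 805/2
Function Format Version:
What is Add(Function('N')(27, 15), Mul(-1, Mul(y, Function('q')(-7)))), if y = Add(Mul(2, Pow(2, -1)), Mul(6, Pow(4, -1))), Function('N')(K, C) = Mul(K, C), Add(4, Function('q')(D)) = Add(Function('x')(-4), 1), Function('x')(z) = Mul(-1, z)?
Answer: Rational(805, 2) ≈ 402.50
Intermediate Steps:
Function('q')(D) = 1 (Function('q')(D) = Add(-4, Add(Mul(-1, -4), 1)) = Add(-4, Add(4, 1)) = Add(-4, 5) = 1)
Function('N')(K, C) = Mul(C, K)
y = Rational(5, 2) (y = Add(Mul(2, Rational(1, 2)), Mul(6, Rational(1, 4))) = Add(1, Rational(3, 2)) = Rational(5, 2) ≈ 2.5000)
Add(Function('N')(27, 15), Mul(-1, Mul(y, Function('q')(-7)))) = Add(Mul(15, 27), Mul(-1, Mul(Rational(5, 2), 1))) = Add(405, Mul(-1, Rational(5, 2))) = Add(405, Rational(-5, 2)) = Rational(805, 2)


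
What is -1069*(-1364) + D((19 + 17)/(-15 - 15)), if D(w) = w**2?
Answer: 36452936/25 ≈ 1.4581e+6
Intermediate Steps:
-1069*(-1364) + D((19 + 17)/(-15 - 15)) = -1069*(-1364) + ((19 + 17)/(-15 - 15))**2 = 1458116 + (36/(-30))**2 = 1458116 + (36*(-1/30))**2 = 1458116 + (-6/5)**2 = 1458116 + 36/25 = 36452936/25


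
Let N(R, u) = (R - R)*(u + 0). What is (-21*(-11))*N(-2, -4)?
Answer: 0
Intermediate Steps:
N(R, u) = 0 (N(R, u) = 0*u = 0)
(-21*(-11))*N(-2, -4) = -21*(-11)*0 = 231*0 = 0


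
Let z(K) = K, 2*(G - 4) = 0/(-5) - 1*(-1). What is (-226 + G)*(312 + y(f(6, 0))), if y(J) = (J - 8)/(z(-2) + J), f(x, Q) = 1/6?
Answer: -1541197/22 ≈ -70054.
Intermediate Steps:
f(x, Q) = 1/6
G = 9/2 (G = 4 + (0/(-5) - 1*(-1))/2 = 4 + (0*(-1/5) + 1)/2 = 4 + (0 + 1)/2 = 4 + (1/2)*1 = 4 + 1/2 = 9/2 ≈ 4.5000)
y(J) = (-8 + J)/(-2 + J) (y(J) = (J - 8)/(-2 + J) = (-8 + J)/(-2 + J))
(-226 + G)*(312 + y(f(6, 0))) = (-226 + 9/2)*(312 + (-8 + 1/6)/(-2 + 1/6)) = -443*(312 - 47/6/(-11/6))/2 = -443*(312 - 6/11*(-47/6))/2 = -443*(312 + 47/11)/2 = -443/2*3479/11 = -1541197/22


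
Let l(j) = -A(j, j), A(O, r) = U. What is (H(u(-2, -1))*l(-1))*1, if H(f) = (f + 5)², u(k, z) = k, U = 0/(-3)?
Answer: 0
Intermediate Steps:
U = 0 (U = 0*(-⅓) = 0)
A(O, r) = 0
H(f) = (5 + f)²
l(j) = 0 (l(j) = -1*0 = 0)
(H(u(-2, -1))*l(-1))*1 = ((5 - 2)²*0)*1 = (3²*0)*1 = (9*0)*1 = 0*1 = 0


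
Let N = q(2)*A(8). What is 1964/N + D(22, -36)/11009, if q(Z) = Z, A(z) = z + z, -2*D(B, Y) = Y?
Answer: 5405563/88072 ≈ 61.377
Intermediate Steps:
D(B, Y) = -Y/2
A(z) = 2*z
N = 32 (N = 2*(2*8) = 2*16 = 32)
1964/N + D(22, -36)/11009 = 1964/32 - 1/2*(-36)/11009 = 1964*(1/32) + 18*(1/11009) = 491/8 + 18/11009 = 5405563/88072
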